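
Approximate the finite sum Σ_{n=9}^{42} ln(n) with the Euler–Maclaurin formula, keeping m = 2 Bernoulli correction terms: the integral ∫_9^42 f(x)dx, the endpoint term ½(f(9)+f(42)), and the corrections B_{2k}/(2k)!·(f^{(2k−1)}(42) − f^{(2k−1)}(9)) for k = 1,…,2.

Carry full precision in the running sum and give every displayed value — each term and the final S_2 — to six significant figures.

S_2 ≈ 107.167

Integral: ∫_9^42 ln(x) dx = 104.207.
Boundary: ½(f(9) + f(42)) = ½(2.19722 + 3.73767) = 2.96745.
So far: 107.175.
Correction k=1: B_{2}/2! · (f^{(1)}(42) − f^{(1)}(9)) = 1/12 · (0.0238095 − 0.111111) = -0.00727513.
After k=1: 107.167.
Correction k=2: B_{4}/4! · (f^{(3)}(42) − f^{(3)}(9)) = −1/720 · (2.69949e-05 − 0.00274348) = 3.77290e-06.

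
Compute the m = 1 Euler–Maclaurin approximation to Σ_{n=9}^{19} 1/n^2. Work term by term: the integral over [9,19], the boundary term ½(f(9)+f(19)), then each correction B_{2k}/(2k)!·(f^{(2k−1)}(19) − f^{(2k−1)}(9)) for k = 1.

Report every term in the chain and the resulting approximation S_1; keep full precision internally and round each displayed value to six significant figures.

S_1 ≈ 0.0662417

Integral: ∫_9^19 1/x^2 dx = 0.0584795.
½[f(9) + f(19)] = ½[0.0123457 + 0.00277008] = 0.00755788.
Running total after boundary: 0.0660374.
Order-1 term: 1/12 · (-0.000291588 − (-0.00274348)) = 0.000204325.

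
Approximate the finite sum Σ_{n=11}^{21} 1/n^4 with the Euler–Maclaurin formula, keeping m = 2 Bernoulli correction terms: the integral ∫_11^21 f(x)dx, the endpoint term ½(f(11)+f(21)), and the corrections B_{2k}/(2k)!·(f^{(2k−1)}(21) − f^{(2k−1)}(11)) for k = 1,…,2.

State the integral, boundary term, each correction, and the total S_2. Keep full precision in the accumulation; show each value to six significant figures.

Integral: ∫_11^21 1/x^4 dx = 0.000214445.
Boundary: ½(f(11) + f(21)) = ½(6.83013e-05 + 5.14189e-06) = 3.67216e-05.
Integral + boundary = 0.000251167.
Order-1 term: 1/12 · (-9.79408e-07 − (-2.48369e-05)) = 1.98812e-06.
After k=1: 0.000253155.
Order-2 term: −1/720 · (-6.66264e-08 − (-6.15790e-06)) = -8.46010e-09.

S_2 ≈ 0.000253146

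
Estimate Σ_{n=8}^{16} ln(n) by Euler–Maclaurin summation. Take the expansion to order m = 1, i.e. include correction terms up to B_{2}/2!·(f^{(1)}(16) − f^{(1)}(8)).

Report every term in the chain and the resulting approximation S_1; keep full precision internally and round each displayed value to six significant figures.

The integral term ∫_8^16 ln(x) dx = 19.7259.
Boundary: ½(f(8) + f(16)) = ½(2.07944 + 2.77259) = 2.42602.
Running total after boundary: 22.1519.
k=1: B_{2}/(2)! × [f^{(1)}(16) − f^{(1)}(8)] = 1/12 × (0.0625000 − 0.125000) = -0.00520833.

S_1 ≈ 22.1467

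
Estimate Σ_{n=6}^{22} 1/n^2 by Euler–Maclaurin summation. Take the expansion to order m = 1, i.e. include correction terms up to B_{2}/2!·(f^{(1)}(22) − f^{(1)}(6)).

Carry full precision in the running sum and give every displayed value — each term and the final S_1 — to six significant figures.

S_1 ≈ 0.136890

The integral term ∫_6^22 1/x^2 dx = 0.121212.
½[f(6) + f(22)] = ½[0.0277778 + 0.00206612] = 0.0149219.
So far: 0.136134.
Order-1 term: 1/12 · (-0.000187829 − (-0.00925926)) = 0.000755953.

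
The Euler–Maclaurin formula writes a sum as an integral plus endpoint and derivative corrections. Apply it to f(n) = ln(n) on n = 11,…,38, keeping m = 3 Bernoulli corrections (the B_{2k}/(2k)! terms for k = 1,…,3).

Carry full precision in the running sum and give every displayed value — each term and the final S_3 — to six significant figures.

The integral term ∫_11^38 ln(x) dx = 84.8514.
Endpoint term: (f(11) + f(38))/2 = (2.39790 + 3.63759)/2 = 3.01774.
So far: 87.8692.
k=1: B_{2}/(2)! × [f^{(1)}(38) − f^{(1)}(11)] = 1/12 × (0.0263158 − 0.0909091) = -0.00538278.
Partial sum through k=1: 87.8638.
k=2: B_{4}/(4)! × [f^{(3)}(38) − f^{(3)}(11)] = −1/720 × (3.64485e-05 − 0.00150263) = 2.03636e-06.
Partial sum through k=2: 87.8638.
k=3: B_{6}/(6)! × [f^{(5)}(38) − f^{(5)}(11)] = 1/30240 × (3.02896e-07 − 0.000149021) = -4.91793e-09.

S_3 ≈ 87.8638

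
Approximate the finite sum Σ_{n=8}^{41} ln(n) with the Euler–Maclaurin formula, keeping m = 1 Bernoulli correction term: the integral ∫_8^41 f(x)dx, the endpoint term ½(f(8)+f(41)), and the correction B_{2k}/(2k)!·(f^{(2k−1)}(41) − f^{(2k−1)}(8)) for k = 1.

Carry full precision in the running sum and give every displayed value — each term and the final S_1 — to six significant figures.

∫_8^41 ln(x) dx evaluates to 102.621.
Endpoint term: (f(8) + f(41))/2 = (2.07944 + 3.71357)/2 = 2.89651.
So far: 105.517.
Order-1 term: 1/12 · (0.0243902 − 0.125000) = -0.00838415.

S_1 ≈ 105.509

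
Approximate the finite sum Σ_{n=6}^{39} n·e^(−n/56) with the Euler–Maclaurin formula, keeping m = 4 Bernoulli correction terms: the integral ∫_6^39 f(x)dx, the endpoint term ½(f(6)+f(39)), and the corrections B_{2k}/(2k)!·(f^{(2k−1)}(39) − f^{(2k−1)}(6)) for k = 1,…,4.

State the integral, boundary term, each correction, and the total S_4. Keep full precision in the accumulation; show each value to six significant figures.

S_4 ≈ 480.309

∫_6^39 x·e^(−x/56) dx evaluates to 467.950.
½[f(6) + f(39)] = ½[5.39038 + 19.4361] = 12.4133.
Running total after boundary: 480.363.
k=1: B_{2}/(2)! × [f^{(1)}(39) − f^{(1)}(6)] = 1/12 × (0.151288 − 0.802140) = -0.0542377.
After k=1: 480.309.
k=2: B_{4}/(4)! × [f^{(3)}(39) − f^{(3)}(6)] = −1/720 × (0.000366075 − 0.000828742) = 6.42593e-07.
After k=2: 480.309.
k=3: B_{6}/(6)! × [f^{(5)}(39) − f^{(5)}(6)] = 1/30240 × (2.18083e-07 − 4.46971e-07) = -7.56903e-12.
After k=3: 480.309.
k=4: B_{8}/(8)! × [f^{(7)}(39) − f^{(7)}(6)] = −1/1209600 × (1.01860e-10 − 2.00789e-10) = 8.17865e-17.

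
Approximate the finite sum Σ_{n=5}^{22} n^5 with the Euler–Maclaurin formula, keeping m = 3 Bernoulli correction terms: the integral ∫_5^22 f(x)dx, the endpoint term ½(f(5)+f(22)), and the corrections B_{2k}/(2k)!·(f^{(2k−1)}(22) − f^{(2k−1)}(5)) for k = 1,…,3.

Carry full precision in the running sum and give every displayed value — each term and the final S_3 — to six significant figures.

S_3 ≈ 2.15697e+07

Integral: ∫_5^22 x^5 dx = 1.88940e+07.
½[f(5) + f(22)] = ½[3125.00 + 5.15363e+06] = 2.57838e+06.
Integral + boundary = 2.14724e+07.
Order-1 term: 1/12 · (1.17128e+06 − 3125.00) = 97346.2.
Partial sum through k=1: 2.15698e+07.
Order-2 term: −1/720 · (29040.0 − 1500.00) = -38.2500.
Partial sum through k=2: 2.15697e+07.
Order-3 term: 1/30240 · (120.000 − 120.000) = 0.00000.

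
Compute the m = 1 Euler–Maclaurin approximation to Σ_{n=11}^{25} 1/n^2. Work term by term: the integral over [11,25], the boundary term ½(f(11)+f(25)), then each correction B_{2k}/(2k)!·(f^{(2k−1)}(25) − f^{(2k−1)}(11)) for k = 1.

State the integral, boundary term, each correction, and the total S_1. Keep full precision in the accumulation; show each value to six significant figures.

S_1 ≈ 0.0559559

The integral term ∫_11^25 1/x^2 dx = 0.0509091.
Boundary: ½(f(11) + f(25)) = ½(0.00826446 + 0.00160000) = 0.00493223.
Integral + boundary = 0.0558413.
Order-1 term: 1/12 · (-0.000128000 − (-0.00150263)) = 0.000114552.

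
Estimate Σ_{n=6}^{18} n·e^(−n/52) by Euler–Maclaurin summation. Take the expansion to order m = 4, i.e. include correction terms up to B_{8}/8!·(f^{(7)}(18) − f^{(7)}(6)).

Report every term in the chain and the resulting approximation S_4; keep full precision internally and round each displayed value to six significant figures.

The integral term ∫_6^18 x·e^(−x/52) dx = 112.377.
Boundary: ½(f(6) + f(18)) = ½(5.34614 + 12.7333) = 9.03970.
So far: 121.417.
Correction k=1: B_{2}/2! · (f^{(1)}(18) − f^{(1)}(6)) = 1/12 · (0.462533 − 0.788213) = -0.0271400.
Running total after k=1: 121.390.
Correction k=2: B_{4}/4! · (f^{(3)}(18) − f^{(3)}(6)) = −1/720 · (0.000694283 − 0.000950540) = 3.55913e-07.
Running total after k=2: 121.390.
Correction k=3: B_{6}/6! · (f^{(5)}(18) − f^{(5)}(6)) = 1/30240 · (4.50263e-07 − 5.95259e-07) = -4.79486e-12.
Running total after k=3: 121.390.
Correction k=4: B_{8}/8! · (f^{(7)}(18) − f^{(7)}(6)) = −1/1209600 · (2.38078e-10 − 3.10276e-10) = 5.96875e-17.

S_4 ≈ 121.390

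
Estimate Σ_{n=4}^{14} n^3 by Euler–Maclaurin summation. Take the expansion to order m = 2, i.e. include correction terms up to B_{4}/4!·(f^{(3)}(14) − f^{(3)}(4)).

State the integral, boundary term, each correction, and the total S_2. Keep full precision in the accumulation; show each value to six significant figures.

Integral: ∫_4^14 x^3 dx = 9540.00.
Endpoint term: (f(4) + f(14))/2 = (64.0000 + 2744.00)/2 = 1404.00.
So far: 10944.0.
Correction k=1: B_{2}/2! · (f^{(1)}(14) − f^{(1)}(4)) = 1/12 · (588.000 − 48.0000) = 45.0000.
Partial sum through k=1: 10989.0.
Correction k=2: B_{4}/4! · (f^{(3)}(14) − f^{(3)}(4)) = −1/720 · (6.00000 − 6.00000) = 0.00000.

S_2 ≈ 10989.0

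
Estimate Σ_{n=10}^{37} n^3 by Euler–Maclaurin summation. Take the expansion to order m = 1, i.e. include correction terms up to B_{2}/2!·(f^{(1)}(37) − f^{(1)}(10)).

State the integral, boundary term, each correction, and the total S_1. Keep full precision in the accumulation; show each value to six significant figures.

S_1 ≈ 492184

Integral: ∫_10^37 x^3 dx = 466040.
½[f(10) + f(37)] = ½[1000.00 + 50653.0] = 25826.5.
Running total after boundary: 491867.
Correction k=1: B_{2}/2! · (f^{(1)}(37) − f^{(1)}(10)) = 1/12 · (4107.00 − 300.000) = 317.250.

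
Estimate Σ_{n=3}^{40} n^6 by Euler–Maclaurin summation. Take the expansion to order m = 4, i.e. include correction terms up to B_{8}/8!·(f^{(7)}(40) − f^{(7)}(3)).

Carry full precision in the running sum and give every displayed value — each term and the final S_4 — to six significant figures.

∫_3^40 x^6 dx evaluates to 2.34057e+10.
Endpoint term: (f(3) + f(40))/2 = (729.000 + 4.09600e+09)/2 = 2.04800e+09.
Running total after boundary: 2.54537e+10.
Order-1 term: 1/12 · (6.14400e+08 − 1458.00) = 5.11999e+07.
Partial sum through k=1: 2.55049e+10.
Order-2 term: −1/720 · (7.68000e+06 − 3240.00) = -10662.2.
Partial sum through k=2: 2.55049e+10.
Order-3 term: 1/30240 · (28800.0 − 2160.00) = 0.880952.
Partial sum through k=3: 2.55049e+10.
Order-4 term: −1/1209600 · (0.00000 − 0.00000) = 0.00000.

S_4 ≈ 2.55049e+10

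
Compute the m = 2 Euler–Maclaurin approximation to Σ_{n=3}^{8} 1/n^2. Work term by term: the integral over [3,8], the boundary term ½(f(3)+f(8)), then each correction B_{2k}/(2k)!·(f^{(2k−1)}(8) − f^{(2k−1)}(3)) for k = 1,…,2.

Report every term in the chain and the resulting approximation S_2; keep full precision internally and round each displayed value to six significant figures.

∫_3^8 1/x^2 dx evaluates to 0.208333.
Endpoint term: (f(3) + f(8))/2 = (0.111111 + 0.0156250)/2 = 0.0633681.
Integral + boundary = 0.271701.
Correction k=1: B_{2}/2! · (f^{(1)}(8) − f^{(1)}(3)) = 1/12 · (-0.00390625 − (-0.0740741)) = 0.00584732.
Running total after k=1: 0.277549.
Correction k=2: B_{4}/4! · (f^{(3)}(8) − f^{(3)}(3)) = −1/720 · (-0.000732422 − (-0.0987654)) = -0.000136157.

S_2 ≈ 0.277413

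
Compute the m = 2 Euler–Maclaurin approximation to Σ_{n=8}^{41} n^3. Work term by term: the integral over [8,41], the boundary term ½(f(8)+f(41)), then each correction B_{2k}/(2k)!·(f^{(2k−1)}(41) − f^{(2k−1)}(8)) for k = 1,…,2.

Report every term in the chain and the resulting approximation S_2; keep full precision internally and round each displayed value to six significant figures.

Integral: ∫_8^41 x^3 dx = 705416.
Endpoint term: (f(8) + f(41))/2 = (512.000 + 68921.0)/2 = 34716.5.
Running total after boundary: 740133.
Correction k=1: B_{2}/2! · (f^{(1)}(41) − f^{(1)}(8)) = 1/12 · (5043.00 − 192.000) = 404.250.
Running total after k=1: 740537.
Correction k=2: B_{4}/4! · (f^{(3)}(41) − f^{(3)}(8)) = −1/720 · (6.00000 − 6.00000) = 0.00000.

S_2 ≈ 740537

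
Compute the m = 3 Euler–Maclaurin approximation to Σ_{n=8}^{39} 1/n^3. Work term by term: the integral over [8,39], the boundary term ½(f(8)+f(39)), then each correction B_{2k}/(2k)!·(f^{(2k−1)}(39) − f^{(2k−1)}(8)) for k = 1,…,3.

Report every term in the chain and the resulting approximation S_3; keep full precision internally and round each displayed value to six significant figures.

The integral term ∫_8^39 1/x^3 dx = 0.00748377.
½[f(8) + f(39)] = ½[0.00195312 + 1.68580e-05] = 0.000984992.
Running total after boundary: 0.00846876.
k=1: B_{2}/(2)! × [f^{(1)}(39) − f^{(1)}(8)] = 1/12 × (-1.29677e-06 − (-0.000732422)) = 6.09271e-05.
After k=1: 0.00852969.
k=2: B_{4}/(4)! × [f^{(3)}(39) − f^{(3)}(8)] = −1/720 × (-1.70515e-08 − (-0.000228882)) = -3.17868e-07.
After k=2: 0.00852937.
k=3: B_{6}/(6)! × [f^{(5)}(39) − f^{(5)}(8)] = 1/30240 × (-4.70851e-10 − (-0.000150204)) = 4.96704e-09.

S_3 ≈ 0.00852937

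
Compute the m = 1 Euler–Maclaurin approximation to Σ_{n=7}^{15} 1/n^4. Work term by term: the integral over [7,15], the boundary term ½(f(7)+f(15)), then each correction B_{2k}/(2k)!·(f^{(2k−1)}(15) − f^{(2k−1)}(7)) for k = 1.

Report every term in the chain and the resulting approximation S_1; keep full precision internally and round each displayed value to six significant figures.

S_1 ≈ 0.00111057

∫_7^15 1/x^4 dx evaluates to 0.000873052.
½[f(7) + f(15)] = ½[0.000416493 + 1.97531e-05] = 0.000218123.
So far: 0.00109117.
k=1: B_{2}/(2)! × [f^{(1)}(15) − f^{(1)}(7)] = 1/12 × (-5.26749e-06 − (-0.000237996)) = 1.93940e-05.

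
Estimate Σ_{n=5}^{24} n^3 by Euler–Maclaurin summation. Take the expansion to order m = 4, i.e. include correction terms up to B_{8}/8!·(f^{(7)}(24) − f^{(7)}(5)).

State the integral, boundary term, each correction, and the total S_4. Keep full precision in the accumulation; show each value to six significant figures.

S_4 ≈ 89900.0

The integral term ∫_5^24 x^3 dx = 82787.8.
Boundary: ½(f(5) + f(24)) = ½(125.000 + 13824.0) = 6974.50.
Integral + boundary = 89762.2.
k=1: B_{2}/(2)! × [f^{(1)}(24) − f^{(1)}(5)] = 1/12 × (1728.00 − 75.0000) = 137.750.
Running total after k=1: 89900.0.
k=2: B_{4}/(4)! × [f^{(3)}(24) − f^{(3)}(5)] = −1/720 × (6.00000 − 6.00000) = 0.00000.
Running total after k=2: 89900.0.
k=3: B_{6}/(6)! × [f^{(5)}(24) − f^{(5)}(5)] = 1/30240 × (0.00000 − 0.00000) = 0.00000.
Running total after k=3: 89900.0.
k=4: B_{8}/(8)! × [f^{(7)}(24) − f^{(7)}(5)] = −1/1209600 × (0.00000 − 0.00000) = 0.00000.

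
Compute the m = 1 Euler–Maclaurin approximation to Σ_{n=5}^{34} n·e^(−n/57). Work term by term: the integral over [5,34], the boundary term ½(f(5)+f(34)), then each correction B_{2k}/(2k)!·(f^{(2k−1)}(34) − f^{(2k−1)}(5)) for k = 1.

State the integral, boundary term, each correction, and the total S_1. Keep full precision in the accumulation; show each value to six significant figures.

∫_5^34 x·e^(−x/57) dx evaluates to 380.516.
Endpoint term: (f(5) + f(34))/2 = (4.58009 + 18.7252)/2 = 11.6526.
So far: 392.168.
Order-1 term: 1/12 · (0.222229 − 0.835666) = -0.0511197.

S_1 ≈ 392.117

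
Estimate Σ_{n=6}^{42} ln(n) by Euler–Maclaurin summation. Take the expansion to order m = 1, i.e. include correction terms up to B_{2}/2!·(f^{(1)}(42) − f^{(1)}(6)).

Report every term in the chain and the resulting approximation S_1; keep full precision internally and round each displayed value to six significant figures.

∫_6^42 ln(x) dx evaluates to 110.232.
Boundary: ½(f(6) + f(42)) = ½(1.79176 + 3.73767) = 2.76471.
Integral + boundary = 112.996.
k=1: B_{2}/(2)! × [f^{(1)}(42) − f^{(1)}(6)] = 1/12 × (0.0238095 − 0.166667) = -0.0119048.

S_1 ≈ 112.984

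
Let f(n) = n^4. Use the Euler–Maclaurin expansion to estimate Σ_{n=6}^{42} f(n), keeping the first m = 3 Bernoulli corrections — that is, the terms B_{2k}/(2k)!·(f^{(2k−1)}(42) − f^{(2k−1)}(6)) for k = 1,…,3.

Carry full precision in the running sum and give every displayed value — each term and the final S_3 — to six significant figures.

∫_6^42 x^4 dx evaluates to 2.61367e+07.
½[f(6) + f(42)] = ½[1296.00 + 3.11170e+06] = 1.55650e+06.
So far: 2.76932e+07.
k=1: B_{2}/(2)! × [f^{(1)}(42) − f^{(1)}(6)] = 1/12 × (296352 − 864.000) = 24624.0.
After k=1: 2.77178e+07.
k=2: B_{4}/(4)! × [f^{(3)}(42) − f^{(3)}(6)] = −1/720 × (1008.00 − 144.000) = -1.20000.
After k=2: 2.77178e+07.
k=3: B_{6}/(6)! × [f^{(5)}(42) − f^{(5)}(6)] = 1/30240 × (0.00000 − 0.00000) = 0.00000.

S_3 ≈ 2.77178e+07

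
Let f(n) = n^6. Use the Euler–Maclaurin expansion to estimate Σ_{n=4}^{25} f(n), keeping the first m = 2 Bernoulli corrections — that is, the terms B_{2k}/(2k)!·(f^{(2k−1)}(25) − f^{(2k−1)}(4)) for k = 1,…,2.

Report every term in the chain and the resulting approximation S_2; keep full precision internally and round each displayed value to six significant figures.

S_2 ≈ 9.98881e+08

∫_4^25 x^6 dx evaluates to 8.71928e+08.
Endpoint term: (f(4) + f(25))/2 = (4096.00 + 2.44141e+08)/2 = 1.22072e+08.
So far: 9.94001e+08.
Correction k=1: B_{2}/2! · (f^{(1)}(25) − f^{(1)}(4)) = 1/12 · (5.85938e+07 − 6144.00) = 4.88230e+06.
Partial sum through k=1: 9.98883e+08.
Correction k=2: B_{4}/4! · (f^{(3)}(25) − f^{(3)}(4)) = −1/720 · (1.87500e+06 − 7680.00) = -2593.50.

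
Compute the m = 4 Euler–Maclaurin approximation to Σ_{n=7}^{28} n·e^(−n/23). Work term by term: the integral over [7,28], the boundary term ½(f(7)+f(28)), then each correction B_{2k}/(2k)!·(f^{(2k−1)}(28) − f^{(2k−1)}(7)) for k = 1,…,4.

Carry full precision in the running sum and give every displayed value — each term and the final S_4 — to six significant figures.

S_4 ≈ 168.415

Integral: ∫_7^28 x·e^(−x/23) dx = 161.737.
Boundary: ½(f(7) + f(28)) = ½(5.16323 + 8.28804) = 6.72563.
Running total after boundary: 168.463.
Correction k=1: B_{2}/2! · (f^{(1)}(28) − f^{(1)}(7)) = 1/12 · (-0.0643481 − 0.513116) = -0.0481220.
Partial sum through k=1: 168.415.
Correction k=2: B_{4}/4! · (f^{(3)}(28) − f^{(3)}(7)) = −1/720 · (0.000997457 − 0.00375865) = 3.83499e-06.
Partial sum through k=2: 168.415.
Correction k=3: B_{6}/6! · (f^{(5)}(28) − f^{(5)}(7)) = 1/30240 · (4.00105e-06 − 1.23768e-05) = -2.76976e-10.
Partial sum through k=3: 168.415.
Correction k=4: B_{8}/8! · (f^{(7)}(28) − f^{(7)}(7)) = −1/1209600 · (1.15625e-08 − 3.33618e-08) = 1.80219e-14.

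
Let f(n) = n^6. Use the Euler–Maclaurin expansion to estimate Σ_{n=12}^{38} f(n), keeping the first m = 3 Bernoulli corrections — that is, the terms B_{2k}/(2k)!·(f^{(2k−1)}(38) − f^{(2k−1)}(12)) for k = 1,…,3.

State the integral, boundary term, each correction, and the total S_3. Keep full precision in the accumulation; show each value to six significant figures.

S_3 ≈ 1.78864e+10

The integral term ∫_12^38 x^6 dx = 1.63400e+10.
Boundary: ½(f(12) + f(38)) = ½(2.98598e+06 + 3.01094e+09) = 1.50696e+09.
Integral + boundary = 1.78469e+10.
Order-1 term: 1/12 · (4.75411e+08 − 1.49299e+06) = 3.94932e+07.
Partial sum through k=1: 1.78864e+10.
Order-2 term: −1/720 · (6.58464e+06 − 207360) = -8857.33.
Partial sum through k=2: 1.78864e+10.
Order-3 term: 1/30240 · (27360.0 − 8640.00) = 0.619048.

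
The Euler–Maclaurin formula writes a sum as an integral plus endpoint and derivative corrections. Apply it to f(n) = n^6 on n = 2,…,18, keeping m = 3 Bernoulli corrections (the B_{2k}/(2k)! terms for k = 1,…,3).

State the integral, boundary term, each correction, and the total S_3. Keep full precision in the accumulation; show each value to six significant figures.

The integral term ∫_2^18 x^6 dx = 8.74600e+07.
Endpoint term: (f(2) + f(18))/2 = (64.0000 + 3.40122e+07)/2 = 1.70061e+07.
So far: 1.04466e+08.
Order-1 term: 1/12 · (1.13374e+07 − 192.000) = 944768.
After k=1: 1.05411e+08.
Order-2 term: −1/720 · (699840 − 960.000) = -970.667.
After k=2: 1.05410e+08.
Order-3 term: 1/30240 · (12960.0 − 1440.00) = 0.380952.

S_3 ≈ 1.05410e+08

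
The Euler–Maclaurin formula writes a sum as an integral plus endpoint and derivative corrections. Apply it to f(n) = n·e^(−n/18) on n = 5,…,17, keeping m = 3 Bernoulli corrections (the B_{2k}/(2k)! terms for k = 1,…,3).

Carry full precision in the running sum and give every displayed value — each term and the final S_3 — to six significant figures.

S_3 ≈ 73.7419

Integral: ∫_5^17 x·e^(−x/18) dx = 68.5864.
Boundary: ½(f(5) + f(17)) = ½(3.78733 + 6.61122) = 5.19928.
Running total after boundary: 73.7856.
Order-1 term: 1/12 · (0.0216053 − 0.547058) = -0.0437877.
Partial sum through k=1: 73.7418.
Order-2 term: −1/720 · (0.00246727 − 0.00636416) = 5.41235e-06.
Partial sum through k=2: 73.7419.
Order-3 term: 1/30240 · (1.50243e-05 − 3.40737e-05) = -6.29941e-10.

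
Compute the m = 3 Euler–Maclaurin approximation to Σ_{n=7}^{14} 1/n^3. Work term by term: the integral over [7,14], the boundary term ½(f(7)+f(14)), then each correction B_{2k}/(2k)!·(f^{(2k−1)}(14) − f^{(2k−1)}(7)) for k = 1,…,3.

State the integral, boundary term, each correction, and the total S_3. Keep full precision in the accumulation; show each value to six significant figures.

S_3 ≈ 0.00938994

The integral term ∫_7^14 1/x^3 dx = 0.00765306.
Endpoint term: (f(7) + f(14))/2 = (0.00291545 + 0.000364431)/2 = 0.00163994.
So far: 0.00929300.
Order-1 term: 1/12 · (-7.80925e-05 − (-0.00124948)) = 9.76156e-05.
Partial sum through k=1: 0.00939062.
Order-2 term: −1/720 · (-7.96862e-06 − (-0.000509992)) = -6.97254e-07.
Partial sum through k=2: 0.00938992.
Order-3 term: 1/30240 · (-1.70756e-06 − (-0.000437136)) = 1.43991e-08.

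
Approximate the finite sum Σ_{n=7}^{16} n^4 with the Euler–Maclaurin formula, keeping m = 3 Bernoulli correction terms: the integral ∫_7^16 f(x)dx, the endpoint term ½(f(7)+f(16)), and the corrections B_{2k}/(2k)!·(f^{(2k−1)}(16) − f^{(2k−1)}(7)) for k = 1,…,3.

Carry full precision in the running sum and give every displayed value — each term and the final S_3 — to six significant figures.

The integral term ∫_7^16 x^4 dx = 206354.
½[f(7) + f(16)] = ½[2401.00 + 65536.0] = 33968.5.
Running total after boundary: 240322.
k=1: B_{2}/(2)! × [f^{(1)}(16) − f^{(1)}(7)] = 1/12 × (16384.0 − 1372.00) = 1251.00.
Partial sum through k=1: 241573.
k=2: B_{4}/(4)! × [f^{(3)}(16) − f^{(3)}(7)] = −1/720 × (384.000 − 168.000) = -0.300000.
Partial sum through k=2: 241573.
k=3: B_{6}/(6)! × [f^{(5)}(16) − f^{(5)}(7)] = 1/30240 × (0.00000 − 0.00000) = 0.00000.

S_3 ≈ 241573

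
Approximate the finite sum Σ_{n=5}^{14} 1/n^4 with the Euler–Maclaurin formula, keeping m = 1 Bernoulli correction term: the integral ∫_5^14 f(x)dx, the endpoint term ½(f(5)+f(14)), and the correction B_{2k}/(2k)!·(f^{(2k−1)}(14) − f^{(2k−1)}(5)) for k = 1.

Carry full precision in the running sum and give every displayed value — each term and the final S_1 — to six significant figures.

Integral: ∫_5^14 1/x^4 dx = 0.00254519.
Boundary: ½(f(5) + f(14)) = ½(0.00160000 + 2.60308e-05) = 0.000813015.
So far: 0.00335820.
Order-1 term: 1/12 · (-7.43738e-06 − (-0.00128000)) = 0.000106047.

S_1 ≈ 0.00346425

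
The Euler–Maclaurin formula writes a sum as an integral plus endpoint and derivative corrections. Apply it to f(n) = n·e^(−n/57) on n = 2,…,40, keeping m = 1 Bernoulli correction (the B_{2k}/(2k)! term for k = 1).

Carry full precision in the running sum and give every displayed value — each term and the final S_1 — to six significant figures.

S_1 ≈ 517.053

The integral term ∫_2^40 x·e^(−x/57) dx = 506.239.
½[f(2) + f(40)] = ½[1.93104 + 19.8286] = 10.8798.
So far: 517.119.
k=1: B_{2}/(2)! × [f^{(1)}(40) − f^{(1)}(2)] = 1/12 × (0.147845 − 0.931643) = -0.0653165.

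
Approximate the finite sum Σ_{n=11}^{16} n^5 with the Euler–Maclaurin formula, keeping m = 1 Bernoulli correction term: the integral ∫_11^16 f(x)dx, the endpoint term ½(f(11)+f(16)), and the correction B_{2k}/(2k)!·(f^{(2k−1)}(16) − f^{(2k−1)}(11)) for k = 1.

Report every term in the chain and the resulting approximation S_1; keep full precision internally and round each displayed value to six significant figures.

The integral term ∫_11^16 x^5 dx = 2.50094e+06.
½[f(11) + f(16)] = ½[161051 + 1.04858e+06] = 604814.
Running total after boundary: 3.10576e+06.
Correction k=1: B_{2}/2! · (f^{(1)}(16) − f^{(1)}(11)) = 1/12 · (327680 − 73205.0) = 21206.2.

S_1 ≈ 3.12696e+06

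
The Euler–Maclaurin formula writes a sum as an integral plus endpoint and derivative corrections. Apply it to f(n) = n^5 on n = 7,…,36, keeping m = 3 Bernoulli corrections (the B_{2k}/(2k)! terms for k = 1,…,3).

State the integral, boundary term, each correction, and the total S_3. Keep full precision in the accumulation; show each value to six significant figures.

The integral term ∫_7^36 x^5 dx = 3.62777e+08.
Endpoint term: (f(7) + f(36))/2 = (16807.0 + 6.04662e+07)/2 = 3.02415e+07.
So far: 3.93019e+08.
k=1: B_{2}/(2)! × [f^{(1)}(36) − f^{(1)}(7)] = 1/12 × (8.39808e+06 − 12005.0) = 698840.
After k=1: 3.93718e+08.
k=2: B_{4}/(4)! × [f^{(3)}(36) − f^{(3)}(7)] = −1/720 × (77760.0 − 2940.00) = -103.917.
After k=2: 3.93718e+08.
k=3: B_{6}/(6)! × [f^{(5)}(36) − f^{(5)}(7)] = 1/30240 × (120.000 − 120.000) = 0.00000.

S_3 ≈ 3.93718e+08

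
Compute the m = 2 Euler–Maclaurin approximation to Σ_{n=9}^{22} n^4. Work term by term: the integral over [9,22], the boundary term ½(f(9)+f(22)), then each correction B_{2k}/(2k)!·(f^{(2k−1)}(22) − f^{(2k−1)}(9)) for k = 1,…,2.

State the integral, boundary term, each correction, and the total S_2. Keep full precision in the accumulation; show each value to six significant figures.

The integral term ∫_9^22 x^4 dx = 1.01892e+06.
Boundary: ½(f(9) + f(22)) = ½(6561.00 + 234256) = 120408.
Integral + boundary = 1.13933e+06.
Correction k=1: B_{2}/2! · (f^{(1)}(22) − f^{(1)}(9)) = 1/12 · (42592.0 − 2916.00) = 3306.33.
Running total after k=1: 1.14263e+06.
Correction k=2: B_{4}/4! · (f^{(3)}(22) − f^{(3)}(9)) = −1/720 · (528.000 − 216.000) = -0.433333.

S_2 ≈ 1.14263e+06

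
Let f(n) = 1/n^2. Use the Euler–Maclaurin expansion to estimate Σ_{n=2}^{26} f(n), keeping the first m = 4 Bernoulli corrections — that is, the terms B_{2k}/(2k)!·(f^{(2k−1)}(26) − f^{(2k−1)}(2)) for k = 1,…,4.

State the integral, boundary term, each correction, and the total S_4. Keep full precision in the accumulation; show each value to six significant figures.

Integral: ∫_2^26 1/x^2 dx = 0.461538.
Boundary: ½(f(2) + f(26)) = ½(0.250000 + 0.00147929) = 0.125740.
Integral + boundary = 0.587278.
Correction k=1: B_{2}/2! · (f^{(1)}(26) − f^{(1)}(2)) = 1/12 · (-0.000113792 − (-0.250000)) = 0.0208239.
Running total after k=1: 0.608102.
Correction k=2: B_{4}/4! · (f^{(3)}(26) − f^{(3)}(2)) = −1/720 · (-2.01997e-06 − (-0.750000)) = -0.00104166.
Running total after k=2: 0.607060.
Correction k=3: B_{6}/6! · (f^{(5)}(26) − f^{(5)}(2)) = 1/30240 · (-8.96436e-08 − (-5.62500)) = 0.000186012.
Running total after k=3: 0.607246.
Correction k=4: B_{8}/8! · (f^{(7)}(26) − f^{(7)}(2)) = −1/1209600 · (-7.42609e-09 − (-78.7500)) = -6.51042e-05.

S_4 ≈ 0.607181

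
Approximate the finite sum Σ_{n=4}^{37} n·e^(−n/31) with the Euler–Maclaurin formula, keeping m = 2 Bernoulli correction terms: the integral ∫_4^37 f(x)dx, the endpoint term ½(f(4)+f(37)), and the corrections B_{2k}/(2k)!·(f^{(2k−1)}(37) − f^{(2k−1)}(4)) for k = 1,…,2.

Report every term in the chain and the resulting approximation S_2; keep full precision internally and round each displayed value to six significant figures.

S_2 ≈ 321.926

∫_4^37 x·e^(−x/31) dx evaluates to 314.629.
Boundary: ½(f(4) + f(37)) = ½(3.51578 + 11.2163) = 7.36605.
Integral + boundary = 321.995.
Correction k=1: B_{2}/2! · (f^{(1)}(37) − f^{(1)}(4)) = 1/12 · (-0.0586730 − 0.765533) = -0.0686839.
After k=1: 321.926.
Correction k=2: B_{4}/4! · (f^{(3)}(37) − f^{(3)}(4)) = −1/720 · (0.000569838 − 0.00262583) = 2.85555e-06.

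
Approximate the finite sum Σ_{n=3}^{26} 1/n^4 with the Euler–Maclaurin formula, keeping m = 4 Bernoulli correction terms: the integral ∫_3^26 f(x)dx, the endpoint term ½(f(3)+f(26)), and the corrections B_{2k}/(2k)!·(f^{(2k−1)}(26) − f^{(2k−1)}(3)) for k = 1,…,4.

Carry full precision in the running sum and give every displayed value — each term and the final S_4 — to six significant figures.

S_4 ≈ 0.0198046

Integral: ∫_3^26 1/x^4 dx = 0.0123267.
Endpoint term: (f(3) + f(26))/2 = (0.0123457 + 2.18830e-06)/2 = 0.00617393.
Running total after boundary: 0.0185006.
Correction k=1: B_{2}/2! · (f^{(1)}(26) − f^{(1)}(3)) = 1/12 · (-3.36661e-07 − (-0.0164609)) = 0.00137171.
After k=1: 0.0198724.
Correction k=2: B_{4}/4! · (f^{(3)}(26) − f^{(3)}(3)) = −1/720 · (-1.49406e-08 − (-0.0548697)) = -7.62079e-05.
After k=2: 0.0197962.
Correction k=3: B_{6}/6! · (f^{(5)}(26) − f^{(5)}(3)) = 1/30240 · (-1.23768e-09 − (-0.341411)) = 1.12901e-05.
After k=3: 0.0198074.
Correction k=4: B_{8}/8! · (f^{(7)}(26) − f^{(7)}(3)) = −1/1209600 · (-1.64780e-10 − (-3.41411)) = -2.82251e-06.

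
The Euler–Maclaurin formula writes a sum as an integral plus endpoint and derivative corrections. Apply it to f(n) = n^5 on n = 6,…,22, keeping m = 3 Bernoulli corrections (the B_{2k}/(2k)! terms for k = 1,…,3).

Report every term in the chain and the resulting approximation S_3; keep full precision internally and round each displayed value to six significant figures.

Integral: ∫_6^22 x^5 dx = 1.88889e+07.
½[f(6) + f(22)] = ½[7776.00 + 5.15363e+06] = 2.58070e+06.
So far: 2.14696e+07.
k=1: B_{2}/(2)! × [f^{(1)}(22) − f^{(1)}(6)] = 1/12 × (1.17128e+06 − 6480.00) = 97066.7.
After k=1: 2.15666e+07.
k=2: B_{4}/(4)! × [f^{(3)}(22) − f^{(3)}(6)] = −1/720 × (29040.0 − 2160.00) = -37.3333.
After k=2: 2.15666e+07.
k=3: B_{6}/(6)! × [f^{(5)}(22) − f^{(5)}(6)] = 1/30240 × (120.000 − 120.000) = 0.00000.

S_3 ≈ 2.15666e+07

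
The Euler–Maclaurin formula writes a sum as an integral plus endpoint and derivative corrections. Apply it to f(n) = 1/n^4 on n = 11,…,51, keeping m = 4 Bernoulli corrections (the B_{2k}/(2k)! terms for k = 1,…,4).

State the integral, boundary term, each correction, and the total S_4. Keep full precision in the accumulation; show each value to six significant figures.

S_4 ≈ 0.000284210

Integral: ∫_11^51 1/x^4 dx = 0.000247925.
Endpoint term: (f(11) + f(51))/2 = (6.83013e-05 + 1.47815e-07)/2 = 3.42246e-05.
Running total after boundary: 0.000282150.
k=1: B_{2}/(2)! × [f^{(1)}(51) − f^{(1)}(11)] = 1/12 × (-1.15934e-08 − (-2.48369e-05)) = 2.06877e-06.
Partial sum through k=1: 0.000284219.
k=2: B_{4}/(4)! × [f^{(3)}(51) − f^{(3)}(11)] = −1/720 × (-1.33718e-10 − (-6.15790e-06)) = -8.55245e-09.
Partial sum through k=2: 0.000284210.
k=3: B_{6}/(6)! × [f^{(5)}(51) − f^{(5)}(11)] = 1/30240 × (-2.87897e-12 − (-2.84994e-06)) = 9.42438e-11.
Partial sum through k=3: 0.000284210.
k=4: B_{8}/(8)! × [f^{(7)}(51) − f^{(7)}(11)] = −1/1209600 × (-9.96185e-14 − (-2.11979e-06)) = -1.75247e-12.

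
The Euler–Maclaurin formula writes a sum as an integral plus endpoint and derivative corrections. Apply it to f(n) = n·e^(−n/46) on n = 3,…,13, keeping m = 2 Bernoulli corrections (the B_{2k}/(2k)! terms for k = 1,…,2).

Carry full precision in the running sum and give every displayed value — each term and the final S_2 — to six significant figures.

S_2 ≈ 72.1150

The integral term ∫_3^13 x·e^(−x/46) dx = 65.8379.
Endpoint term: (f(3) + f(13))/2 = (2.81059 + 9.79959)/2 = 6.30509.
So far: 72.1429.
Correction k=1: B_{2}/2! · (f^{(1)}(13) − f^{(1)}(3)) = 1/12 · (0.540780 − 0.875764) = -0.0279153.
Partial sum through k=1: 72.1150.
Correction k=2: B_{4}/4! · (f^{(3)}(13) − f^{(3)}(3)) = −1/720 · (0.000968057 − 0.00129938) = 4.60172e-07.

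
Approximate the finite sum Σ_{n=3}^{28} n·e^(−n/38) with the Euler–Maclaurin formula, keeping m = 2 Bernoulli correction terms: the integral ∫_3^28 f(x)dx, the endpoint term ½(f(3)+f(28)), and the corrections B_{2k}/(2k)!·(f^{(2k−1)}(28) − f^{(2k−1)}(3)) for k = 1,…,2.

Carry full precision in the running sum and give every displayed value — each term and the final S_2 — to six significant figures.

S_2 ≈ 247.370

The integral term ∫_3^28 x·e^(−x/38) dx = 239.344.
Endpoint term: (f(3) + f(28))/2 = (2.77227 + 13.4014)/2 = 8.08685.
Running total after boundary: 247.430.
k=1: B_{2}/(2)! × [f^{(1)}(28) − f^{(1)}(3)] = 1/12 × (0.125953 − 0.851134) = -0.0604317.
Partial sum through k=1: 247.370.
k=2: B_{4}/(4)! × [f^{(3)}(28) − f^{(3)}(3)] = −1/720 × (0.000750138 − 0.00186933) = 1.55443e-06.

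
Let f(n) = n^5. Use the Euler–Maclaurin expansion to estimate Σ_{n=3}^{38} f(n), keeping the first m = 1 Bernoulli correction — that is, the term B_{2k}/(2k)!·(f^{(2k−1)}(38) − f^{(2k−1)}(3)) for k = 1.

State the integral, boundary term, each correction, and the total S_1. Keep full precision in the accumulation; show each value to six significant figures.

∫_3^38 x^5 dx evaluates to 5.01823e+08.
Endpoint term: (f(3) + f(38))/2 = (243.000 + 7.92352e+07)/2 = 3.96177e+07.
Running total after boundary: 5.41440e+08.
Correction k=1: B_{2}/2! · (f^{(1)}(38) − f^{(1)}(3)) = 1/12 · (1.04257e+07 − 405.000) = 868773.

S_1 ≈ 5.42309e+08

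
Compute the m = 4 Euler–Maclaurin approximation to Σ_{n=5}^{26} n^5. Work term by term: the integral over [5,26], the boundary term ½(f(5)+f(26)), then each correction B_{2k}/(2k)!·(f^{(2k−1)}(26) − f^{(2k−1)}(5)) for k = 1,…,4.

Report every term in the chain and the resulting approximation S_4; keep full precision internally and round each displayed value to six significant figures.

Integral: ∫_5^26 x^5 dx = 5.14834e+07.
½[f(5) + f(26)] = ½[3125.00 + 1.18814e+07] = 5.94225e+06.
Running total after boundary: 5.74256e+07.
Order-1 term: 1/12 · (2.28488e+06 − 3125.00) = 190146.
Partial sum through k=1: 5.76158e+07.
Order-2 term: −1/720 · (40560.0 − 1500.00) = -54.2500.
Partial sum through k=2: 5.76157e+07.
Order-3 term: 1/30240 · (120.000 − 120.000) = 0.00000.
Partial sum through k=3: 5.76157e+07.
Order-4 term: −1/1209600 · (0.00000 − 0.00000) = 0.00000.

S_4 ≈ 5.76157e+07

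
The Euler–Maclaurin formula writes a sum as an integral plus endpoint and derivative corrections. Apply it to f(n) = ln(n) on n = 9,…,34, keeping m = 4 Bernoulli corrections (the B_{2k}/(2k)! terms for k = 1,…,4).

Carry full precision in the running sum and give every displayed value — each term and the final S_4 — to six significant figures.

S_4 ≈ 77.9762

The integral term ∫_9^34 ln(x) dx = 75.1212.
½[f(9) + f(34)] = ½[2.19722 + 3.52636] = 2.86179.
So far: 77.9830.
Correction k=1: B_{2}/2! · (f^{(1)}(34) − f^{(1)}(9)) = 1/12 · (0.0294118 − 0.111111) = -0.00680828.
Running total after k=1: 77.9762.
Correction k=2: B_{4}/4! · (f^{(3)}(34) − f^{(3)}(9)) = −1/720 · (5.08854e-05 − 0.00274348) = 3.73972e-06.
Running total after k=2: 77.9762.
Correction k=3: B_{6}/6! · (f^{(5)}(34) − f^{(5)}(9)) = 1/30240 · (5.28222e-07 − 0.000406442) = -1.34231e-08.
Running total after k=3: 77.9762.
Correction k=4: B_{8}/8! · (f^{(7)}(34) − f^{(7)}(9)) = −1/1209600 · (1.37082e-08 − 0.000150534) = 1.24438e-10.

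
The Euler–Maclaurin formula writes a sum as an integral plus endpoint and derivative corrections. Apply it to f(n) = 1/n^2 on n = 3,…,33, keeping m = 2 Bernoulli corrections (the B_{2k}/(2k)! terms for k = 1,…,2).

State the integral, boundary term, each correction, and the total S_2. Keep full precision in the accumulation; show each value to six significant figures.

S_2 ≈ 0.365076

The integral term ∫_3^33 1/x^2 dx = 0.303030.
Endpoint term: (f(3) + f(33))/2 = (0.111111 + 0.000918274)/2 = 0.0560147.
Integral + boundary = 0.359045.
k=1: B_{2}/(2)! × [f^{(1)}(33) − f^{(1)}(3)] = 1/12 × (-5.56529e-05 − (-0.0740741)) = 0.00616820.
Running total after k=1: 0.365213.
k=2: B_{4}/(4)! × [f^{(3)}(33) − f^{(3)}(3)] = −1/720 × (-6.13256e-07 − (-0.0987654)) = -0.000137173.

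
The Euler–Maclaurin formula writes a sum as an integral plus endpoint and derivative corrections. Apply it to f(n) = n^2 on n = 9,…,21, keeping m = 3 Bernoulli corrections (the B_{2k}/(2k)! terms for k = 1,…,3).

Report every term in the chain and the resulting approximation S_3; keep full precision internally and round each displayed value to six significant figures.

Integral: ∫_9^21 x^2 dx = 2844.00.
Endpoint term: (f(9) + f(21))/2 = (81.0000 + 441.000)/2 = 261.000.
Integral + boundary = 3105.00.
Order-1 term: 1/12 · (42.0000 − 18.0000) = 2.00000.
Partial sum through k=1: 3107.00.
Order-2 term: −1/720 · (0.00000 − 0.00000) = 0.00000.
Partial sum through k=2: 3107.00.
Order-3 term: 1/30240 · (0.00000 − 0.00000) = 0.00000.

S_3 ≈ 3107.00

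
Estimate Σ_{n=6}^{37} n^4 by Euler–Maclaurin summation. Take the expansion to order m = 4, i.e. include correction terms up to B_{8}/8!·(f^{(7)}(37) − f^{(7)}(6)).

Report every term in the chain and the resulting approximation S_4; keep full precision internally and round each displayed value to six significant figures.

∫_6^37 x^4 dx evaluates to 1.38672e+07.
Boundary: ½(f(6) + f(37)) = ½(1296.00 + 1.87416e+06) = 937728.
So far: 1.48050e+07.
k=1: B_{2}/(2)! × [f^{(1)}(37) − f^{(1)}(6)] = 1/12 × (202612 − 864.000) = 16812.3.
Running total after k=1: 1.48218e+07.
k=2: B_{4}/(4)! × [f^{(3)}(37) − f^{(3)}(6)] = −1/720 × (888.000 − 144.000) = -1.03333.
Running total after k=2: 1.48218e+07.
k=3: B_{6}/(6)! × [f^{(5)}(37) − f^{(5)}(6)] = 1/30240 × (0.00000 − 0.00000) = 0.00000.
Running total after k=3: 1.48218e+07.
k=4: B_{8}/(8)! × [f^{(7)}(37) − f^{(7)}(6)] = −1/1209600 × (0.00000 − 0.00000) = 0.00000.

S_4 ≈ 1.48218e+07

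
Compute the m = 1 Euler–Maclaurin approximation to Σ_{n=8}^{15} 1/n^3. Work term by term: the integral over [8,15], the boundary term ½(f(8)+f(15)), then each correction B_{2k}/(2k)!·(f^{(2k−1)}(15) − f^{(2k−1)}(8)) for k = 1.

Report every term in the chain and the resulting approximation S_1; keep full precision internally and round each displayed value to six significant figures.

S_1 ≈ 0.00677109

The integral term ∫_8^15 1/x^3 dx = 0.00559028.
Boundary: ½(f(8) + f(15)) = ½(0.00195312 + 0.000296296) = 0.00112471.
So far: 0.00671499.
Correction k=1: B_{2}/2! · (f^{(1)}(15) − f^{(1)}(8)) = 1/12 · (-5.92593e-05 − (-0.000732422)) = 5.60969e-05.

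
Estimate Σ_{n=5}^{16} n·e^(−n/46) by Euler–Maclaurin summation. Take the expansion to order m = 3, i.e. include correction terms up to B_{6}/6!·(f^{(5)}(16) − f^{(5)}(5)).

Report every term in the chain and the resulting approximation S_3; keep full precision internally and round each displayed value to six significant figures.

S_3 ≈ 98.0897

∫_5^16 x·e^(−x/46) dx evaluates to 90.2257.
½[f(5) + f(16)] = ½[4.48502 + 11.2995] = 7.89228.
Integral + boundary = 98.1180.
Order-1 term: 1/12 · (0.460579 − 0.799503) = -0.0282436.
Running total after k=1: 98.0897.
Order-2 term: −1/720 · (0.000885171 − 0.00122567) = 4.72909e-07.
Running total after k=2: 98.0897.
Order-3 term: 1/30240 · (7.33780e-07 − 9.79913e-07) = -8.13932e-12.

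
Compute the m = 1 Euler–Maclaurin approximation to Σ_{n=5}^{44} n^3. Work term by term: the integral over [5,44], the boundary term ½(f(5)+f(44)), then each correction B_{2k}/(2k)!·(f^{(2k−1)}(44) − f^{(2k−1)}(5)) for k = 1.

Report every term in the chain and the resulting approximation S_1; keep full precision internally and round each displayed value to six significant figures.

S_1 ≈ 980000

The integral term ∫_5^44 x^3 dx = 936868.
½[f(5) + f(44)] = ½[125.000 + 85184.0] = 42654.5.
Running total after boundary: 979522.
k=1: B_{2}/(2)! × [f^{(1)}(44) − f^{(1)}(5)] = 1/12 × (5808.00 − 75.0000) = 477.750.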